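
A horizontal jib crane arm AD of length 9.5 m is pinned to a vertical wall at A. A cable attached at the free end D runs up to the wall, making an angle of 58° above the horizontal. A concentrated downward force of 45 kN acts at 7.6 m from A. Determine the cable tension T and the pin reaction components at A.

T = 42.45 kN, A_x = 22.50 kN, A_y = 9.000 kN

ΣM about A: T·sin58°·9.5 − 45·7.6 = 0 → T = 342/(9.5·0.848048) = 42.4504 ≈ 42.45 kN.
ΣF_x = 0: A_x − T·cos58° = 0 → A_x = 42.4504 × 0.529919 = 22.50 kN.
ΣF_y = 0: A_y + T·sin58° − 45 = 0 → A_y = 45 − 42.4504 × 0.848048 = 9.000 kN.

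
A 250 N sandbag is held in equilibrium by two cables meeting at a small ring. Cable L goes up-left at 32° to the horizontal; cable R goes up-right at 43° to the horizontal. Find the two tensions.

ΣF_x = 0: −T_L·cos32° + T_R·cos43° = 0 → T_R = 1.15956·T_L.
ΣF_y = 0: T_L·sin32° + T_R·sin43° = 250.
Substitute: T_L·(0.529919 + 1.15956·0.681998) = 250 → T_L = 189.288 ≈ 189.3 N.
Then T_R = 1.15956 × 189.288 = 219.5 N.

T_L = 189.3 N, T_R = 219.5 N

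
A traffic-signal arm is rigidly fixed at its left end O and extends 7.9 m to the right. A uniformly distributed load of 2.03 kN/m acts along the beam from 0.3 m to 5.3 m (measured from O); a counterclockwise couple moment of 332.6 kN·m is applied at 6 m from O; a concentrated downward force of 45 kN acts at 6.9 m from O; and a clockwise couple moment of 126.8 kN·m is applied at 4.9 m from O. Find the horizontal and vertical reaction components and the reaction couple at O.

O_x = 0, O_y = 55.15 kN, M_O = 133.1 kN·m

Resultant of the distributed load: 2.03 × 5 = 10.15 kN at 2.8 m from O.
ΣF_x = 0: O_x = 0.
ΣF_y = 0: O_y − 2.03·5 − 45 = 0 → O_y = 55.15 kN.
ΣM about O: M_O − (2.03·5)·2.8 + 332.6 − 45·6.9 − 126.8 = 0 → M_O = 133.1 kN·m.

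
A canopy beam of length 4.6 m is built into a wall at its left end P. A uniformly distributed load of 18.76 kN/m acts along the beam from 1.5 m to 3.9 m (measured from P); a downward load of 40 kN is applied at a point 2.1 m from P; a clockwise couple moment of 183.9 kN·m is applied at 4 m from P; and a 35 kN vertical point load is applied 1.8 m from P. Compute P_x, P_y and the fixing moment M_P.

P_x = 0, P_y = 120.0 kN, M_P = 452.5 kN·m

Resultant of the distributed load: 18.76 × 2.4 = 45.024 kN at 2.7 m from P.
ΣF_x = 0: P_x = 0.
ΣF_y = 0: P_y − 18.76·2.4 − 40 − 35 = 0 → P_y = 120.0 kN.
ΣM about P: M_P − (18.76·2.4)·2.7 − 40·2.1 − 183.9 − 35·1.8 = 0 → M_P = 452.5 kN·m.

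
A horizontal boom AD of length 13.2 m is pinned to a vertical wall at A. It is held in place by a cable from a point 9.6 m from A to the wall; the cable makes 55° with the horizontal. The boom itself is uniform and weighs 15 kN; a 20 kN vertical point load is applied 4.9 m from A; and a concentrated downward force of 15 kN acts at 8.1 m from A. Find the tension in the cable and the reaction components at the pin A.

T = 40.50 kN, A_x = 23.23 kN, A_y = 16.82 kN

ΣM about A: T·sin55°·9.6 − 15·6.6 − 20·4.9 − 15·8.1 = 0 → T = 318.5/(9.6·0.819152) = 40.5017 ≈ 40.50 kN.
ΣF_x = 0: A_x − T·cos55° = 0 → A_x = 40.5017 × 0.573576 = 23.23 kN.
ΣF_y = 0: A_y + T·sin55° − 15 − 20 − 15 = 0 → A_y = 50 − 40.5017 × 0.819152 = 16.82 kN.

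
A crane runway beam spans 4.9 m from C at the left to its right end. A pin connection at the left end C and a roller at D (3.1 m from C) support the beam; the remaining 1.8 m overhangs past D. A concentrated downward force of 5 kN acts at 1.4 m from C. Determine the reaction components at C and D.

C_x = 0, C_y = 2.742 kN, D_y = 2.258 kN

Moments about C: D_y·3.1 − 5·1.4 = 0 → D_y = 7/3.1 = 2.25806 ≈ 2.258 kN.
ΣF_y = 0: C_y + 2.25806 − 5 = 0 → C_y = 2.742 kN.
ΣF_x = 0: no horizontal applied forces, so C_x = 0.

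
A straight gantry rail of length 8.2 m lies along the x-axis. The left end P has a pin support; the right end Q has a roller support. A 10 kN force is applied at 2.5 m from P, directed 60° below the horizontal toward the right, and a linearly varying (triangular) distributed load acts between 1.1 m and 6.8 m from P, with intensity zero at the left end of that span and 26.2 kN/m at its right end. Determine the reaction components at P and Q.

P_x = -5.000 kN, P_y = 36.07 kN, Q_y = 47.26 kN

Resultant of the triangular load: ½ × 26.2 × 5.7 = 74.67 kN, acting at 4.9 m from P (one-third of the span from the peak).
Moments about P: Q_y·8.2 − 10·sin60°·2.5 − (½·26.2·5.7)·4.9 = 0 → Q_y = 387.534/8.2 = 47.2602 ≈ 47.26 kN.
ΣF_y = 0: P_y + 47.2602 − 10·sin60° − ½·26.2·5.7 = 0 → P_y = 36.07 kN.
ΣF_x = 0: P_x + 10·cos60° = 0 → P_x = -5.000 kN.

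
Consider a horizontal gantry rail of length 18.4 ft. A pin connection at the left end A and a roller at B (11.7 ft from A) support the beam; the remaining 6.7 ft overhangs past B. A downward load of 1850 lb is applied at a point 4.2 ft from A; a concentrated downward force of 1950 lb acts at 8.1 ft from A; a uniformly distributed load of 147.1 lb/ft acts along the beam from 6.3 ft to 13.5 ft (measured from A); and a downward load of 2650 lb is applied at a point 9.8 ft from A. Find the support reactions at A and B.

Resultant of the distributed load: 147.1 × 7.2 = 1059.12 lb at 9.9 ft from A.
Moments about A: B_y·11.7 − 1850·4.2 − 1950·8.1 − (147.1·7.2)·9.9 − 2650·9.8 = 0 → B_y = 60020.288/11.7 = 5129.94 ≈ 5130 lb.
ΣF_y = 0: A_y + 5129.94 − 1850 − 1950 − 147.1·7.2 − 2650 = 0 → A_y = 2379 lb.
ΣF_x = 0: no horizontal applied forces, so A_x = 0.

A_x = 0, A_y = 2379 lb, B_y = 5130 lb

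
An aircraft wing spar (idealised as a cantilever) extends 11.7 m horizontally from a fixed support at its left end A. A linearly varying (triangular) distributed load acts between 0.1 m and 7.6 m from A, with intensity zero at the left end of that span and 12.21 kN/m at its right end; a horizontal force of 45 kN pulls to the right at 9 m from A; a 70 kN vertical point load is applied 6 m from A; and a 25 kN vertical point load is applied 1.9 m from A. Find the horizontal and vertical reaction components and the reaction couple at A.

A_x = -45.00 kN, A_y = 140.8 kN, M_A = 701.0 kN·m

Resultant of the triangular load: ½ × 12.21 × 7.5 = 45.7875 kN, acting at 5.1 m from A (one-third of the span from the peak).
ΣF_x = 0: A_x + 45 = 0 → A_x = -45.00 kN.
ΣF_y = 0: A_y − ½·12.21·7.5 − 70 − 25 = 0 → A_y = 140.8 kN.
ΣM about A: M_A − (½·12.21·7.5)·5.1 − 70·6 − 25·1.9 = 0 → M_A = 701.0 kN·m.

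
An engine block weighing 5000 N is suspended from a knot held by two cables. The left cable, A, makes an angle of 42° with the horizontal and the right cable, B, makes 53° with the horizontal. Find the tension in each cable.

ΣF_x = 0: −T_A·cos42° + T_B·cos53° = 0 → T_B = 1.23484·T_A.
ΣF_y = 0: T_A·sin42° + T_B·sin53° = 5000.
Substitute: T_A·(0.669131 + 1.23484·0.798636) = 5000 → T_A = 3020.57 ≈ 3021 N.
Then T_B = 1.23484 × 3020.57 = 3730 N.

T_A = 3021 N, T_B = 3730 N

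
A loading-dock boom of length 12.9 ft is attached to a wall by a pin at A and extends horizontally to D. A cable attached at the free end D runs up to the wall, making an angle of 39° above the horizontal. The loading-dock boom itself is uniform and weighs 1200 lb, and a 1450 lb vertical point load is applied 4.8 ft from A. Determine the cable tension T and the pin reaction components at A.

ΣM about A: T·sin39°·12.9 − 1200·6.45 − 1450·4.8 = 0 → T = 14700/(12.9·0.62932) = 1810.74 ≈ 1811 lb.
ΣF_x = 0: A_x − T·cos39° = 0 → A_x = 1810.74 × 0.777146 = 1407 lb.
ΣF_y = 0: A_y + T·sin39° − 1200 − 1450 = 0 → A_y = 2650 − 1810.74 × 0.62932 = 1510 lb.

T = 1811 lb, A_x = 1407 lb, A_y = 1510 lb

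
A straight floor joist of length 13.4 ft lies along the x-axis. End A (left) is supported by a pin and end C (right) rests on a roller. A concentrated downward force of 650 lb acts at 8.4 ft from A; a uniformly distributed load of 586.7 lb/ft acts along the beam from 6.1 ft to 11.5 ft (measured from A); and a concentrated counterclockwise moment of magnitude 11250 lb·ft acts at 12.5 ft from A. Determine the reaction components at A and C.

Resultant of the distributed load: 586.7 × 5.4 = 3168.18 lb at 8.8 ft from A.
Taking moments about A: C_y·13.4 − 650·8.4 − (586.7·5.4)·8.8 + 11250 = 0 → C_y = 22089.984/13.4 = 1648.51 ≈ 1649 lb.
ΣF_y = 0: A_y + 1648.51 − 650 − 586.7·5.4 = 0 → A_y = 2170 lb.
ΣF_x = 0: no horizontal applied forces, so A_x = 0.

A_x = 0, A_y = 2170 lb, C_y = 1649 lb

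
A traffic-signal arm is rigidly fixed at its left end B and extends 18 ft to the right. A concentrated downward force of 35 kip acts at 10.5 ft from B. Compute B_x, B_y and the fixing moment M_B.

B_x = 0, B_y = 35.00 kip, M_B = 367.5 kip·ft

ΣF_x = 0: B_x = 0.
ΣF_y = 0: B_y − 35 = 0 → B_y = 35.00 kip.
ΣM about B: M_B − 35·10.5 = 0 → M_B = 367.5 kip·ft.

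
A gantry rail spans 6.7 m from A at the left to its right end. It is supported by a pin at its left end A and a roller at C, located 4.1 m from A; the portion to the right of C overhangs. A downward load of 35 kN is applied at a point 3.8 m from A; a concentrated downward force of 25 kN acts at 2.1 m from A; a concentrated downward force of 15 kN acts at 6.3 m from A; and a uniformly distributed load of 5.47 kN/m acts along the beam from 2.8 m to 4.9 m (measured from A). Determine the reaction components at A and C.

A_x = 0, A_y = 7.408 kN, C_y = 79.08 kN

Resultant of the distributed load: 5.47 × 2.1 = 11.487 kN at 3.85 m from A.
ΣM about A: C_y·4.1 − 35·3.8 − 25·2.1 − 15·6.3 − (5.47·2.1)·3.85 = 0 → C_y = 324.22495/4.1 = 79.0793 ≈ 79.08 kN.
ΣF_y = 0: A_y + 79.0793 − 35 − 25 − 15 − 5.47·2.1 = 0 → A_y = 7.408 kN.
ΣF_x = 0: no horizontal applied forces, so A_x = 0.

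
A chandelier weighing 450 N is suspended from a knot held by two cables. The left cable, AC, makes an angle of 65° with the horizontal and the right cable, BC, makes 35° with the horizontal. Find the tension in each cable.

ΣF_x = 0: −T_AC·cos65° + T_BC·cos35° = 0 → T_BC = 0.515922·T_AC.
ΣF_y = 0: T_AC·sin65° + T_BC·sin35° = 450.
Substitute: T_AC·(0.906308 + 0.515922·0.573576) = 450 → T_AC = 374.305 ≈ 374.3 N.
Then T_BC = 0.515922 × 374.305 = 193.1 N.

T_AC = 374.3 N, T_BC = 193.1 N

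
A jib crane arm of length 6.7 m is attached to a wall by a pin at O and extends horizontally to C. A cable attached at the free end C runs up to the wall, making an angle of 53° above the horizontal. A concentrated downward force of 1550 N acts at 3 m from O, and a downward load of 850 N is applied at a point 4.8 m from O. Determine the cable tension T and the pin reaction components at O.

T = 1632 N, O_x = 981.9 N, O_y = 1097 N

ΣM about O: T·sin53°·6.7 − 1550·3 − 850·4.8 = 0 → T = 8730/(6.7·0.798636) = 1631.51 ≈ 1632 N.
ΣF_x = 0: O_x − T·cos53° = 0 → O_x = 1631.51 × 0.601815 = 981.9 N.
ΣF_y = 0: O_y + T·sin53° − 1550 − 850 = 0 → O_y = 2400 − 1631.51 × 0.798636 = 1097 N.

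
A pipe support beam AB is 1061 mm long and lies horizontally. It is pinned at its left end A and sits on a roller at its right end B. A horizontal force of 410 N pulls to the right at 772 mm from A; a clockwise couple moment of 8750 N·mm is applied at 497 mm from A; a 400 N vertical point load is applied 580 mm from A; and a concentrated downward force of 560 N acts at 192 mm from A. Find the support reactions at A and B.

A_x = -410.0 N, A_y = 631.8 N, B_y = 328.2 N

Taking moments about A: B_y·1061 − 8750 − 400·580 − 560·192 = 0 → B_y = 348270/1061 = 328.247 ≈ 328.2 N.
ΣF_y = 0: A_y + 328.247 − 400 − 560 = 0 → A_y = 631.8 N.
ΣF_x = 0: A_x + 410 = 0 → A_x = -410.0 N.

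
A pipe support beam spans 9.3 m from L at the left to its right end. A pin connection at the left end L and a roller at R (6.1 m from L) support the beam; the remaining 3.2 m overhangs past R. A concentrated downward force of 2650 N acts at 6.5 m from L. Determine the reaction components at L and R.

Moments about L: R_y·6.1 − 2650·6.5 = 0 → R_y = 17225/6.1 = 2823.77 ≈ 2824 N.
ΣF_y = 0: L_y + 2823.77 − 2650 = 0 → L_y = -173.8 N.
ΣF_x = 0: no horizontal applied forces, so L_x = 0.

L_x = 0, L_y = -173.8 N, R_y = 2824 N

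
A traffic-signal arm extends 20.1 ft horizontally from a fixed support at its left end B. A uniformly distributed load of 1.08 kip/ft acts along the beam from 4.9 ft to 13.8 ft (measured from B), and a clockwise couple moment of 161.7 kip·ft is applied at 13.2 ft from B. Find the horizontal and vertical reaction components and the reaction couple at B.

Resultant of the distributed load: 1.08 × 8.9 = 9.612 kip at 9.35 ft from B.
ΣF_x = 0: B_x = 0.
ΣF_y = 0: B_y − 1.08·8.9 = 0 → B_y = 9.612 kip.
ΣM about B: M_B − (1.08·8.9)·9.35 − 161.7 = 0 → M_B = 251.6 kip·ft.

B_x = 0, B_y = 9.612 kip, M_B = 251.6 kip·ft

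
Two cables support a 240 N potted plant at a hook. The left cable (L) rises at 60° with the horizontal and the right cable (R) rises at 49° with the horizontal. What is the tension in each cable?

ΣF_x = 0: −T_L·cos60° + T_R·cos49° = 0 → T_R = 0.762127·T_L.
ΣF_y = 0: T_L·sin60° + T_R·sin49° = 240.
Substitute: T_L·(0.866025 + 0.762127·0.75471) = 240 → T_L = 166.527 ≈ 166.5 N.
Then T_R = 0.762127 × 166.527 = 126.9 N.

T_L = 166.5 N, T_R = 126.9 N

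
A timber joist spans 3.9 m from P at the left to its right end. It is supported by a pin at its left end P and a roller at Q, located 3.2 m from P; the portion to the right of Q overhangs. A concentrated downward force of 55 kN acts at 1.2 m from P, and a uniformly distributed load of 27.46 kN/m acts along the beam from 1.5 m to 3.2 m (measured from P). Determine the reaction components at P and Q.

P_x = 0, P_y = 46.77 kN, Q_y = 54.91 kN

Resultant of the distributed load: 27.46 × 1.7 = 46.682 kN at 2.35 m from P.
Moments about P: Q_y·3.2 − 55·1.2 − (27.46·1.7)·2.35 = 0 → Q_y = 175.7027/3.2 = 54.9071 ≈ 54.91 kN.
ΣF_y = 0: P_y + 54.9071 − 55 − 27.46·1.7 = 0 → P_y = 46.77 kN.
ΣF_x = 0: no horizontal applied forces, so P_x = 0.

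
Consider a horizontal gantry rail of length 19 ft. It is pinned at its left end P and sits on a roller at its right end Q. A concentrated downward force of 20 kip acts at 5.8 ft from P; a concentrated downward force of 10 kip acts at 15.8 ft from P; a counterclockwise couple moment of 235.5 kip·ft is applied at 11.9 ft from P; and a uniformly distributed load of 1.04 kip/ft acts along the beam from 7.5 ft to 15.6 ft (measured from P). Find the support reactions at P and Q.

Resultant of the distributed load: 1.04 × 8.1 = 8.424 kip at 11.55 ft from P.
Taking moments about P: Q_y·19 − 20·5.8 − 10·15.8 + 235.5 − (1.04·8.1)·11.55 = 0 → Q_y = 135.7972/19 = 7.14722 ≈ 7.147 kip.
ΣF_y = 0: P_y + 7.14722 − 20 − 10 − 1.04·8.1 = 0 → P_y = 31.28 kip.
ΣF_x = 0: no horizontal applied forces, so P_x = 0.

P_x = 0, P_y = 31.28 kip, Q_y = 7.147 kip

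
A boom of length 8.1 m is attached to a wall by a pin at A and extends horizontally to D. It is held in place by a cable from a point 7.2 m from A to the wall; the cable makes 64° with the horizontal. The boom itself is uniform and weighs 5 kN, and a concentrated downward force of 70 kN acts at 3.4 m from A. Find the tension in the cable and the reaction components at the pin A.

T = 39.91 kN, A_x = 17.49 kN, A_y = 39.13 kN

ΣM about A: T·sin64°·7.2 − 5·4.05 − 70·3.4 = 0 → T = 258.25/(7.2·0.898794) = 39.9069 ≈ 39.91 kN.
ΣF_x = 0: A_x − T·cos64° = 0 → A_x = 39.9069 × 0.438371 = 17.49 kN.
ΣF_y = 0: A_y + T·sin64° − 5 − 70 = 0 → A_y = 75 − 39.9069 × 0.898794 = 39.13 kN.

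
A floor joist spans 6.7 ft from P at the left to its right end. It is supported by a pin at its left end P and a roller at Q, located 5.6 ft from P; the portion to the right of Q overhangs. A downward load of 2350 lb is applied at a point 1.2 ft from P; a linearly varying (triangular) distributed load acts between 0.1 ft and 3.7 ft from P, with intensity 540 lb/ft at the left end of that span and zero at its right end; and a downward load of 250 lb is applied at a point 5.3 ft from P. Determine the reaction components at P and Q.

Resultant of the triangular load: ½ × 540 × 3.6 = 972 lb, acting at 1.3 ft from P (one-third of the span from the peak).
Taking moments about P: Q_y·5.6 − 2350·1.2 − (½·540·3.6)·1.3 − 250·5.3 = 0 → Q_y = 5408.6/5.6 = 965.821 ≈ 965.8 lb.
ΣF_y = 0: P_y + 965.821 − 2350 − ½·540·3.6 − 250 = 0 → P_y = 2606 lb.
ΣF_x = 0: no horizontal applied forces, so P_x = 0.

P_x = 0, P_y = 2606 lb, Q_y = 965.8 lb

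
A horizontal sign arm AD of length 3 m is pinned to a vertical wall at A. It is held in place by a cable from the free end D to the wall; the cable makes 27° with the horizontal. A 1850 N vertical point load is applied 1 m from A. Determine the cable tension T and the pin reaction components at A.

T = 1358 N, A_x = 1210 N, A_y = 1233 N

ΣM about A: T·sin27°·3 − 1850·1 = 0 → T = 1850/(3·0.45399) = 1358.33 ≈ 1358 N.
ΣF_x = 0: A_x − T·cos27° = 0 → A_x = 1358.33 × 0.891007 = 1210 N.
ΣF_y = 0: A_y + T·sin27° − 1850 = 0 → A_y = 1850 − 1358.33 × 0.45399 = 1233 N.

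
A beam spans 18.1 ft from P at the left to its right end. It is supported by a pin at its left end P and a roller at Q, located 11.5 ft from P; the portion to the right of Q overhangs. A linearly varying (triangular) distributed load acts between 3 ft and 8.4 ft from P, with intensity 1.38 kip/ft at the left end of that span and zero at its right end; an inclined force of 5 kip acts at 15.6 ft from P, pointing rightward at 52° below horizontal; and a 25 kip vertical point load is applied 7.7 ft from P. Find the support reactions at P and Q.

Resultant of the triangular load: ½ × 1.38 × 5.4 = 3.726 kip, acting at 4.8 ft from P (one-third of the span from the peak).
Moments about P: Q_y·11.5 − (½·1.38·5.4)·4.8 − 5·sin52°·15.6 − 25·7.7 = 0 → Q_y = 271.85/11.5 = 23.6391 ≈ 23.64 kip.
ΣF_y = 0: P_y + 23.6391 − ½·1.38·5.4 − 5·sin52° − 25 = 0 → P_y = 9.027 kip.
ΣF_x = 0: P_x + 5·cos52° = 0 → P_x = -3.078 kip.

P_x = -3.078 kip, P_y = 9.027 kip, Q_y = 23.64 kip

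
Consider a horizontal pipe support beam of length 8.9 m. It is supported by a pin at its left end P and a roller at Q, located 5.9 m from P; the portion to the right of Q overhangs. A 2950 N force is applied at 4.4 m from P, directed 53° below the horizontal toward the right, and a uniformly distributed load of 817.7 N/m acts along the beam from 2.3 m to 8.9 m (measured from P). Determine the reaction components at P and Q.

Resultant of the distributed load: 817.7 × 6.6 = 5396.82 N at 5.6 m from P.
Moments about P: Q_y·5.9 − 2950·sin53°·4.4 − (817.7·6.6)·5.6 = 0 → Q_y = 40588.5/5.9 = 6879.41 ≈ 6879 N.
ΣF_y = 0: P_y + 6879.41 − 2950·sin53° − 817.7·6.6 = 0 → P_y = 873.4 N.
ΣF_x = 0: P_x + 2950·cos53° = 0 → P_x = -1775 N.

P_x = -1775 N, P_y = 873.4 N, Q_y = 6879 N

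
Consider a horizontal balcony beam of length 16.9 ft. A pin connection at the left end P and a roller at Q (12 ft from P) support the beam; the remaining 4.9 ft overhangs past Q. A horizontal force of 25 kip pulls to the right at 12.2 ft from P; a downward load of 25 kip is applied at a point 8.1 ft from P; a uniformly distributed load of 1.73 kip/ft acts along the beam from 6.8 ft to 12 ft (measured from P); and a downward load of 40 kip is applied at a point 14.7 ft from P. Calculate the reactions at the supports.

Resultant of the distributed load: 1.73 × 5.2 = 8.996 kip at 9.4 ft from P.
ΣM about P: Q_y·12 − 25·8.1 − (1.73·5.2)·9.4 − 40·14.7 = 0 → Q_y = 875.0624/12 = 72.9219 ≈ 72.92 kip.
ΣF_y = 0: P_y + 72.9219 − 25 − 1.73·5.2 − 40 = 0 → P_y = 1.074 kip.
ΣF_x = 0: P_x + 25 = 0 → P_x = -25.00 kip.

P_x = -25.00 kip, P_y = 1.074 kip, Q_y = 72.92 kip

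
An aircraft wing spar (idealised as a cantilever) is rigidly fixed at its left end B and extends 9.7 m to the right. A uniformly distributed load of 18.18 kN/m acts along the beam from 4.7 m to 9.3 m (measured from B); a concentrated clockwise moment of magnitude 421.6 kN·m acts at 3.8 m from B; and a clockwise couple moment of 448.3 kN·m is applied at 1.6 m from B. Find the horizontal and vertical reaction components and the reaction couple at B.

B_x = 0, B_y = 83.63 kN, M_B = 1455 kN·m

Resultant of the distributed load: 18.18 × 4.6 = 83.628 kN at 7 m from B.
ΣF_x = 0: B_x = 0.
ΣF_y = 0: B_y − 18.18·4.6 = 0 → B_y = 83.63 kN.
ΣM about B: M_B − (18.18·4.6)·7 − 421.6 − 448.3 = 0 → M_B = 1455 kN·m.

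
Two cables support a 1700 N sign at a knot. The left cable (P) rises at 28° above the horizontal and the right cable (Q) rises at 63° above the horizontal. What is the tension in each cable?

ΣF_x = 0: −T_P·cos28° + T_Q·cos63° = 0 → T_Q = 1.94486·T_P.
ΣF_y = 0: T_P·sin28° + T_Q·sin63° = 1700.
Substitute: T_P·(0.469472 + 1.94486·0.891007) = 1700 → T_P = 771.901 ≈ 771.9 N.
Then T_Q = 1.94486 × 771.901 = 1501 N.

T_P = 771.9 N, T_Q = 1501 N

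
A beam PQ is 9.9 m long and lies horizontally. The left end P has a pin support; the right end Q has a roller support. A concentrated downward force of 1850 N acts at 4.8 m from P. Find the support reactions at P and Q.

P_x = 0, P_y = 953.0 N, Q_y = 897.0 N

Taking moments about P: Q_y·9.9 − 1850·4.8 = 0 → Q_y = 8880/9.9 = 896.97 ≈ 897.0 N.
ΣF_y = 0: P_y + 896.97 − 1850 = 0 → P_y = 953.0 N.
ΣF_x = 0: no horizontal applied forces, so P_x = 0.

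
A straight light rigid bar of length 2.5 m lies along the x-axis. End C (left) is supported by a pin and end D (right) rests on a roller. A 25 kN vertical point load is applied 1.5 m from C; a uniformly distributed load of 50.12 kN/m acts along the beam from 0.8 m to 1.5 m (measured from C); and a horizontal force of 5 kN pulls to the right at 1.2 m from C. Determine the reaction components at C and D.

Resultant of the distributed load: 50.12 × 0.7 = 35.084 kN at 1.15 m from C.
ΣM about C: D_y·2.5 − 25·1.5 − (50.12·0.7)·1.15 = 0 → D_y = 77.8466/2.5 = 31.1386 ≈ 31.14 kN.
ΣF_y = 0: C_y + 31.1386 − 25 − 50.12·0.7 = 0 → C_y = 28.95 kN.
ΣF_x = 0: C_x + 5 = 0 → C_x = -5.000 kN.

C_x = -5.000 kN, C_y = 28.95 kN, D_y = 31.14 kN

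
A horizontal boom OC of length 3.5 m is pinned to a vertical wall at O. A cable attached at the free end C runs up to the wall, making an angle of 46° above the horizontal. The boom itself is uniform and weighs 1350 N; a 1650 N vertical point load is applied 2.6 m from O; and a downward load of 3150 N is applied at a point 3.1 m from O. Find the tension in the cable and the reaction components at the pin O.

ΣM about O: T·sin46°·3.5 − 1350·1.75 − 1650·2.6 − 3150·3.1 = 0 → T = 16417.5/(3.5·0.71934) = 6520.86 ≈ 6521 N.
ΣF_x = 0: O_x − T·cos46° = 0 → O_x = 6520.86 × 0.694658 = 4530 N.
ΣF_y = 0: O_y + T·sin46° − 1350 − 1650 − 3150 = 0 → O_y = 6150 − 6520.86 × 0.71934 = 1459 N.

T = 6521 N, O_x = 4530 N, O_y = 1459 N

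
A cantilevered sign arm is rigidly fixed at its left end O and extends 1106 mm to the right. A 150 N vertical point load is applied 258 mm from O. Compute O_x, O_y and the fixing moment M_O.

ΣF_x = 0: O_x = 0.
ΣF_y = 0: O_y − 150 = 0 → O_y = 150.0 N.
ΣM about O: M_O − 150·258 = 0 → M_O = 38700 N·mm.

O_x = 0, O_y = 150.0 N, M_O = 38700 N·mm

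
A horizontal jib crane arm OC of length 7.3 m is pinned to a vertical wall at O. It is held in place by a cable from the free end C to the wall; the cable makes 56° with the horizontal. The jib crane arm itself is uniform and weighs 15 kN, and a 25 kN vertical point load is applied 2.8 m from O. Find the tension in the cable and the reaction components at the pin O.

ΣM about O: T·sin56°·7.3 − 15·3.65 − 25·2.8 = 0 → T = 124.75/(7.3·0.829038) = 20.6131 ≈ 20.61 kN.
ΣF_x = 0: O_x − T·cos56° = 0 → O_x = 20.6131 × 0.559193 = 11.53 kN.
ΣF_y = 0: O_y + T·sin56° − 15 − 25 = 0 → O_y = 40 − 20.6131 × 0.829038 = 22.91 kN.

T = 20.61 kN, O_x = 11.53 kN, O_y = 22.91 kN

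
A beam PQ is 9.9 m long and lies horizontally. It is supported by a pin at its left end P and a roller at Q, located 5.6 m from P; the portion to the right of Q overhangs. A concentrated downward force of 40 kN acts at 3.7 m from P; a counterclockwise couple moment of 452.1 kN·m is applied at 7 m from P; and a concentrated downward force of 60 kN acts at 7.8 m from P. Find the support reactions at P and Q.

P_x = 0, P_y = 70.73 kN, Q_y = 29.27 kN

Taking moments about P: Q_y·5.6 − 40·3.7 + 452.1 − 60·7.8 = 0 → Q_y = 163.9/5.6 = 29.2679 ≈ 29.27 kN.
ΣF_y = 0: P_y + 29.2679 − 40 − 60 = 0 → P_y = 70.73 kN.
ΣF_x = 0: no horizontal applied forces, so P_x = 0.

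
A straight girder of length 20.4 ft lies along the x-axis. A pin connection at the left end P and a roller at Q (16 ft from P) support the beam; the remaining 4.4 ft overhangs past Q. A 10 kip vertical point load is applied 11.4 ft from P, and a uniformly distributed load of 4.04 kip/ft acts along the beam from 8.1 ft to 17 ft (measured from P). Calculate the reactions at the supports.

Resultant of the distributed load: 4.04 × 8.9 = 35.956 kip at 12.55 ft from P.
Taking moments about P: Q_y·16 − 10·11.4 − (4.04·8.9)·12.55 = 0 → Q_y = 565.2478/16 = 35.328 ≈ 35.33 kip.
ΣF_y = 0: P_y + 35.328 − 10 − 4.04·8.9 = 0 → P_y = 10.63 kip.
ΣF_x = 0: no horizontal applied forces, so P_x = 0.

P_x = 0, P_y = 10.63 kip, Q_y = 35.33 kip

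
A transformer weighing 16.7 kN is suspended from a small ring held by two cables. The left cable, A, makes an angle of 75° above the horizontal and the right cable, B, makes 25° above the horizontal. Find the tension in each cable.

T_A = 15.37 kN, T_B = 4.389 kN

ΣF_x = 0: −T_A·cos75° + T_B·cos25° = 0 → T_B = 0.285575·T_A.
ΣF_y = 0: T_A·sin75° + T_B·sin25° = 16.7.
Substitute: T_A·(0.965926 + 0.285575·0.422618) = 16.7 → T_A = 15.3688 ≈ 15.37 kN.
Then T_B = 0.285575 × 15.3688 = 4.389 kN.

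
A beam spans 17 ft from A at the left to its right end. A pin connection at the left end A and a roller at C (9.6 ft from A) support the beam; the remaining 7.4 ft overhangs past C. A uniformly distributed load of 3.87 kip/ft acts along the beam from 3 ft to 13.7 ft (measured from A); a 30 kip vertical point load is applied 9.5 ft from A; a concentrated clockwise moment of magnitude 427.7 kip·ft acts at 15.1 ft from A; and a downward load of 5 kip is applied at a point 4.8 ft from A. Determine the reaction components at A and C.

A_x = 0, A_y = -36.35 kip, C_y = 112.8 kip

Resultant of the distributed load: 3.87 × 10.7 = 41.409 kip at 8.35 ft from A.
ΣM about A: C_y·9.6 − (3.87·10.7)·8.35 − 30·9.5 − 427.7 − 5·4.8 = 0 → C_y = 1082.46515/9.6 = 112.757 ≈ 112.8 kip.
ΣF_y = 0: A_y + 112.757 − 3.87·10.7 − 30 − 5 = 0 → A_y = -36.35 kip.
ΣF_x = 0: no horizontal applied forces, so A_x = 0.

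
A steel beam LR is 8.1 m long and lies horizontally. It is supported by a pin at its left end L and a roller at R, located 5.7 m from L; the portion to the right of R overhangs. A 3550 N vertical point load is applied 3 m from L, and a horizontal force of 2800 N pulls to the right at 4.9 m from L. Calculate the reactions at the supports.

ΣM about L: R_y·5.7 − 3550·3 = 0 → R_y = 10650/5.7 = 1868.42 ≈ 1868 N.
ΣF_y = 0: L_y + 1868.42 − 3550 = 0 → L_y = 1682 N.
ΣF_x = 0: L_x + 2800 = 0 → L_x = -2800 N.

L_x = -2800 N, L_y = 1682 N, R_y = 1868 N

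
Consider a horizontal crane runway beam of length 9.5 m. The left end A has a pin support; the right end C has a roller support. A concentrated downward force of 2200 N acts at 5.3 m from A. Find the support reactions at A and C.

A_x = 0, A_y = 972.6 N, C_y = 1227 N

ΣM about A: C_y·9.5 − 2200·5.3 = 0 → C_y = 11660/9.5 = 1227.37 ≈ 1227 N.
ΣF_y = 0: A_y + 1227.37 − 2200 = 0 → A_y = 972.6 N.
ΣF_x = 0: no horizontal applied forces, so A_x = 0.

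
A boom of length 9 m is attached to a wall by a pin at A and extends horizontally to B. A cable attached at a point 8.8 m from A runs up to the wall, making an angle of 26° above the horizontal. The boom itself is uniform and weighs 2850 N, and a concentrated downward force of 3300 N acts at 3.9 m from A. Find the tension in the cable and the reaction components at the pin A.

T = 6661 N, A_x = 5987 N, A_y = 3230 N

ΣM about A: T·sin26°·8.8 − 2850·4.5 − 3300·3.9 = 0 → T = 25695/(8.8·0.438371) = 6660.77 ≈ 6661 N.
ΣF_x = 0: A_x − T·cos26° = 0 → A_x = 6660.77 × 0.898794 = 5987 N.
ΣF_y = 0: A_y + T·sin26° − 2850 − 3300 = 0 → A_y = 6150 − 6660.77 × 0.438371 = 3230 N.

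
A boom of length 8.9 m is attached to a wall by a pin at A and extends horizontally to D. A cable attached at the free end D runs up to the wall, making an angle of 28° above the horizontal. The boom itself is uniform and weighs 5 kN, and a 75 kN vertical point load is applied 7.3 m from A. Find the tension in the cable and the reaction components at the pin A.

ΣM about A: T·sin28°·8.9 − 5·4.45 − 75·7.3 = 0 → T = 569.75/(8.9·0.469472) = 136.359 ≈ 136.4 kN.
ΣF_x = 0: A_x − T·cos28° = 0 → A_x = 136.359 × 0.882948 = 120.4 kN.
ΣF_y = 0: A_y + T·sin28° − 5 − 75 = 0 → A_y = 80 − 136.359 × 0.469472 = 15.98 kN.

T = 136.4 kN, A_x = 120.4 kN, A_y = 15.98 kN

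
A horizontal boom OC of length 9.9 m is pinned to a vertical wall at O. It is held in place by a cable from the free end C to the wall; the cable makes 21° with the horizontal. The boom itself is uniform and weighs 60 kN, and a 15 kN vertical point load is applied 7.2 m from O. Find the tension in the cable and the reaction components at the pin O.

T = 114.2 kN, O_x = 106.6 kN, O_y = 34.09 kN

ΣM about O: T·sin21°·9.9 − 60·4.95 − 15·7.2 = 0 → T = 405/(9.9·0.358368) = 114.154 ≈ 114.2 kN.
ΣF_x = 0: O_x − T·cos21° = 0 → O_x = 114.154 × 0.93358 = 106.6 kN.
ΣF_y = 0: O_y + T·sin21° − 60 − 15 = 0 → O_y = 75 − 114.154 × 0.358368 = 34.09 kN.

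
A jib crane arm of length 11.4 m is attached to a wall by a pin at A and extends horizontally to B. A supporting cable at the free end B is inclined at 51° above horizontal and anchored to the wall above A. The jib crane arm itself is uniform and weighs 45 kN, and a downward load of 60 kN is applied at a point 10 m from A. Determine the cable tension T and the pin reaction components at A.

T = 96.68 kN, A_x = 60.84 kN, A_y = 29.87 kN

ΣM about A: T·sin51°·11.4 − 45·5.7 − 60·10 = 0 → T = 856.5/(11.4·0.777146) = 96.6763 ≈ 96.68 kN.
ΣF_x = 0: A_x − T·cos51° = 0 → A_x = 96.6763 × 0.62932 = 60.84 kN.
ΣF_y = 0: A_y + T·sin51° − 45 − 60 = 0 → A_y = 105 − 96.6763 × 0.777146 = 29.87 kN.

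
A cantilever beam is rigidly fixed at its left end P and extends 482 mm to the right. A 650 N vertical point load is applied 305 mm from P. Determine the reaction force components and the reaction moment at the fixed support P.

ΣF_x = 0: P_x = 0.
ΣF_y = 0: P_y − 650 = 0 → P_y = 650.0 N.
ΣM about P: M_P − 650·305 = 0 → M_P = 198200 N·mm.

P_x = 0, P_y = 650.0 N, M_P = 198200 N·mm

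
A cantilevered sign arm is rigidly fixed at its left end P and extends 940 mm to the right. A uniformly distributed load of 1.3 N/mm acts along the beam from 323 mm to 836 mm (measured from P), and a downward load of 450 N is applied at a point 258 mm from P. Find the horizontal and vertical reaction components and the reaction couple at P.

Resultant of the distributed load: 1.3 × 513 = 666.9 N at 579.5 mm from P.
ΣF_x = 0: P_x = 0.
ΣF_y = 0: P_y − 1.3·513 − 450 = 0 → P_y = 1117 N.
ΣM about P: M_P − (1.3·513)·579.5 − 450·258 = 0 → M_P = 502600 N·mm.

P_x = 0, P_y = 1117 N, M_P = 502600 N·mm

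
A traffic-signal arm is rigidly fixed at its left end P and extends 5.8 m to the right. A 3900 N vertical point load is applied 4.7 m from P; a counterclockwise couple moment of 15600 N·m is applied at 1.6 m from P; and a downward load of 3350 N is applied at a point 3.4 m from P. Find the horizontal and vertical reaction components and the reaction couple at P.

ΣF_x = 0: P_x = 0.
ΣF_y = 0: P_y − 3900 − 3350 = 0 → P_y = 7250 N.
ΣM about P: M_P − 3900·4.7 + 15600 − 3350·3.4 = 0 → M_P = 14120 N·m.

P_x = 0, P_y = 7250 N, M_P = 14120 N·m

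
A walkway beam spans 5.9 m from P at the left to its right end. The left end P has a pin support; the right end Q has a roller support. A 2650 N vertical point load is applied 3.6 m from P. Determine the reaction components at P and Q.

P_x = 0, P_y = 1033 N, Q_y = 1617 N

Moments about P: Q_y·5.9 − 2650·3.6 = 0 → Q_y = 9540/5.9 = 1616.95 ≈ 1617 N.
ΣF_y = 0: P_y + 1616.95 − 2650 = 0 → P_y = 1033 N.
ΣF_x = 0: no horizontal applied forces, so P_x = 0.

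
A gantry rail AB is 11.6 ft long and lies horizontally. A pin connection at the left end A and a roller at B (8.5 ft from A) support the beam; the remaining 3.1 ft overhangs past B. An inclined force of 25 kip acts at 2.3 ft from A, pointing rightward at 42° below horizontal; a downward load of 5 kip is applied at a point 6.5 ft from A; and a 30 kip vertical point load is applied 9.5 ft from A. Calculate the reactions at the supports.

Moments about A: B_y·8.5 − 25·sin42°·2.3 − 5·6.5 − 30·9.5 = 0 → B_y = 355.975/8.5 = 41.8794 ≈ 41.88 kip.
ΣF_y = 0: A_y + 41.8794 − 25·sin42° − 5 − 30 = 0 → A_y = 9.849 kip.
ΣF_x = 0: A_x + 25·cos42° = 0 → A_x = -18.58 kip.

A_x = -18.58 kip, A_y = 9.849 kip, B_y = 41.88 kip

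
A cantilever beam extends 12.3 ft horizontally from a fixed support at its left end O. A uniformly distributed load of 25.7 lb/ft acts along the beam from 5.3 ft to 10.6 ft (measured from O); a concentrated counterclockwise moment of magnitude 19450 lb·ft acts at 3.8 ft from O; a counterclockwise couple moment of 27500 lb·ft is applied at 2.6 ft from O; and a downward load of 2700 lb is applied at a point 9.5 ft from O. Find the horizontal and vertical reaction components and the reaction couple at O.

Resultant of the distributed load: 25.7 × 5.3 = 136.21 lb at 7.95 ft from O.
ΣF_x = 0: O_x = 0.
ΣF_y = 0: O_y − 25.7·5.3 − 2700 = 0 → O_y = 2836 lb.
ΣM about O: M_O − (25.7·5.3)·7.95 + 19450 + 27500 − 2700·9.5 = 0 → M_O = -20220 lb·ft.

O_x = 0, O_y = 2836 lb, M_O = -20220 lb·ft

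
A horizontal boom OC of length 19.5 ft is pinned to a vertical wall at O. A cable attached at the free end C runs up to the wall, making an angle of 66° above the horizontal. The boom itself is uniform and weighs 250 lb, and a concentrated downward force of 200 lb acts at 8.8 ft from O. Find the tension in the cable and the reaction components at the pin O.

ΣM about O: T·sin66°·19.5 − 250·9.75 − 200·8.8 = 0 → T = 4197.5/(19.5·0.913545) = 235.628 ≈ 235.6 lb.
ΣF_x = 0: O_x − T·cos66° = 0 → O_x = 235.628 × 0.406737 = 95.84 lb.
ΣF_y = 0: O_y + T·sin66° − 250 − 200 = 0 → O_y = 450 − 235.628 × 0.913545 = 234.7 lb.

T = 235.6 lb, O_x = 95.84 lb, O_y = 234.7 lb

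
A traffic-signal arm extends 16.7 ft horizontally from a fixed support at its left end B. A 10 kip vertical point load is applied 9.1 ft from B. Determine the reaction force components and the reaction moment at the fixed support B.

B_x = 0, B_y = 10.00 kip, M_B = 91.00 kip·ft

ΣF_x = 0: B_x = 0.
ΣF_y = 0: B_y − 10 = 0 → B_y = 10.00 kip.
ΣM about B: M_B − 10·9.1 = 0 → M_B = 91.00 kip·ft.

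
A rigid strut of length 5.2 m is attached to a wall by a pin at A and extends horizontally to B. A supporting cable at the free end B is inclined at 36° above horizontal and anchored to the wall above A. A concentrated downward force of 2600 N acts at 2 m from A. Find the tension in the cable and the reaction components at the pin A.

ΣM about A: T·sin36°·5.2 − 2600·2 = 0 → T = 5200/(5.2·0.587785) = 1701.3 ≈ 1701 N.
ΣF_x = 0: A_x − T·cos36° = 0 → A_x = 1701.3 × 0.809017 = 1376 N.
ΣF_y = 0: A_y + T·sin36° − 2600 = 0 → A_y = 2600 − 1701.3 × 0.587785 = 1600 N.

T = 1701 N, A_x = 1376 N, A_y = 1600 N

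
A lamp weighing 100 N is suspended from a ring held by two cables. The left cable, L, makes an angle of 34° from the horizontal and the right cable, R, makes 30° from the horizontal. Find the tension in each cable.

ΣF_x = 0: −T_L·cos34° + T_R·cos30° = 0 → T_R = 0.95729·T_L.
ΣF_y = 0: T_L·sin34° + T_R·sin30° = 100.
Substitute: T_L·(0.559193 + 0.95729·0.5) = 100 → T_L = 96.3542 ≈ 96.35 N.
Then T_R = 0.95729 × 96.3542 = 92.24 N.

T_L = 96.35 N, T_R = 92.24 N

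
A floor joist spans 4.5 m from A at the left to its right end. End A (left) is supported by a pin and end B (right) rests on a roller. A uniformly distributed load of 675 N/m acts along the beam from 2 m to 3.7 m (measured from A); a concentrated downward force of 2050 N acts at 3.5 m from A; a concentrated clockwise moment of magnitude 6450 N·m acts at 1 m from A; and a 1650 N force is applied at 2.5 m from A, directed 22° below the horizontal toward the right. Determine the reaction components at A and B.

Resultant of the distributed load: 675 × 1.7 = 1147.5 N at 2.85 m from A.
Taking moments about A: B_y·4.5 − (675·1.7)·2.85 − 2050·3.5 − 6450 − 1650·sin22°·2.5 = 0 → B_y = 18440.6/4.5 = 4097.91 ≈ 4098 N.
ΣF_y = 0: A_y + 4097.91 − 675·1.7 − 2050 − 1650·sin22° = 0 → A_y = -282.3 N.
ΣF_x = 0: A_x + 1650·cos22° = 0 → A_x = -1530 N.

A_x = -1530 N, A_y = -282.3 N, B_y = 4098 N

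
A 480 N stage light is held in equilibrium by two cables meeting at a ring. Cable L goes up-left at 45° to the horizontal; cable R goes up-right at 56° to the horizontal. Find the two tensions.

ΣF_x = 0: −T_L·cos45° + T_R·cos56° = 0 → T_R = 1.26451·T_L.
ΣF_y = 0: T_L·sin45° + T_R·sin56° = 480.
Substitute: T_L·(0.707107 + 1.26451·0.829038) = 480 → T_L = 273.437 ≈ 273.4 N.
Then T_R = 1.26451 × 273.437 = 345.8 N.

T_L = 273.4 N, T_R = 345.8 N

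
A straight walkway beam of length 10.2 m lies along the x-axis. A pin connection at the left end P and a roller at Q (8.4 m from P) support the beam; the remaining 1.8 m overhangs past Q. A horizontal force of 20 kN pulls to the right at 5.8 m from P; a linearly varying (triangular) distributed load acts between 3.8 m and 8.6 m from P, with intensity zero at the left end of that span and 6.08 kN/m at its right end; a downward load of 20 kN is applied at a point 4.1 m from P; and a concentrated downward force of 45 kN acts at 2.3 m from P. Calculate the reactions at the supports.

Resultant of the triangular load: ½ × 6.08 × 4.8 = 14.592 kN, acting at 7 m from P (one-third of the span from the peak).
ΣM about P: Q_y·8.4 − (½·6.08·4.8)·7 − 20·4.1 − 45·2.3 = 0 → Q_y = 287.644/8.4 = 34.2433 ≈ 34.24 kN.
ΣF_y = 0: P_y + 34.2433 − ½·6.08·4.8 − 20 − 45 = 0 → P_y = 45.35 kN.
ΣF_x = 0: P_x + 20 = 0 → P_x = -20.00 kN.

P_x = -20.00 kN, P_y = 45.35 kN, Q_y = 34.24 kN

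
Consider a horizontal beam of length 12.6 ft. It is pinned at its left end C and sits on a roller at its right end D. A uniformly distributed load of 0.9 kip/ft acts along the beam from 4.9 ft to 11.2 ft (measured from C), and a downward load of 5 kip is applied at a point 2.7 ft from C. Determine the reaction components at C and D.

Resultant of the distributed load: 0.9 × 6.3 = 5.67 kip at 8.05 ft from C.
Taking moments about C: D_y·12.6 − (0.9·6.3)·8.05 − 5·2.7 = 0 → D_y = 59.1435/12.6 = 4.69393 ≈ 4.694 kip.
ΣF_y = 0: C_y + 4.69393 − 0.9·6.3 − 5 = 0 → C_y = 5.976 kip.
ΣF_x = 0: no horizontal applied forces, so C_x = 0.

C_x = 0, C_y = 5.976 kip, D_y = 4.694 kip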